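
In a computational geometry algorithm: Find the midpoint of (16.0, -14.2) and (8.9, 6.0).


M = ((16+8.9)/2, ((-14.2)+6)/2)
= (12.45, -4.1)

(12.45, -4.1)


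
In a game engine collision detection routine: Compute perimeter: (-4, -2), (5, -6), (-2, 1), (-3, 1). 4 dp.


Sides: (-4, -2)->(5, -6): sqrt(97) = 9.848858, (5, -6)->(-2, 1): sqrt(98) = 9.899495, (-2, 1)->(-3, 1): sqrt(1) = 1, (-3, 1)->(-4, -2): sqrt(10) = 3.162278
Sum = 23.910631
Perimeter = 23.9106

23.9106


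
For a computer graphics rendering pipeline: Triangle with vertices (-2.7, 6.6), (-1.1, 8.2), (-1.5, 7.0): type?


Side lengths squared: AB^2=5.12, BC^2=1.6, CA^2=1.6
Sorted: [1.6, 1.6, 5.12]
By sides: Isosceles, By angles: Obtuse

Isosceles, Obtuse


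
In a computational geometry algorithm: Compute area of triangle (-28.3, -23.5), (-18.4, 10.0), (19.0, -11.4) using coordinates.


Area = |x_A(y_B-y_C) + x_B(y_C-y_A) + x_C(y_A-y_B)|/2
= |(-605.62) + (-222.64) + (-636.5)|/2
= 1464.76/2 = 732.38

732.38


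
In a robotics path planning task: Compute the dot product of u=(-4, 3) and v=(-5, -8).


u . v = u_x*v_x + u_y*v_y = (-4)*(-5) + 3*(-8)
= 20 + (-24) = -4

-4


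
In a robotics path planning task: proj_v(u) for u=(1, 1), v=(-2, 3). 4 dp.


u.v = 1, |v| = sqrt(13) = 3.6056
Scalar projection = u.v / |v| = 1 / sqrt(13) = 0.2774

0.2774


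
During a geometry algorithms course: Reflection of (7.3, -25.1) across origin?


Reflection over origin: (x,y) -> (-x,-y)
(7.3, -25.1) -> (-7.3, 25.1)

(-7.3, 25.1)


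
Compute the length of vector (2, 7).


|u| = sqrt(2^2 + 7^2) = sqrt(53) = 7.2801

7.2801


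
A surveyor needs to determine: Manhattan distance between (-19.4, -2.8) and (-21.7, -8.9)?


|(-19.4)-(-21.7)| + |(-2.8)-(-8.9)| = 2.3 + 6.1 = 8.4

8.4


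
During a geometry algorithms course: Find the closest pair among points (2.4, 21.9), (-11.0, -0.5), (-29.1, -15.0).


d(P0,P1) = 26.1021, d(P0,P2) = 48.5166, d(P1,P2) = 23.1918
Closest: P1 and P2

Closest pair: (-11.0, -0.5) and (-29.1, -15.0), distance = 23.1918


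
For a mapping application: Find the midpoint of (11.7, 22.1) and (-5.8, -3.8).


M = ((11.7+(-5.8))/2, (22.1+(-3.8))/2)
= (2.95, 9.15)

(2.95, 9.15)


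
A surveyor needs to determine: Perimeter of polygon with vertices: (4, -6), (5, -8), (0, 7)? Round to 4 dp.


Sides: (4, -6)->(5, -8): sqrt(5) = 2.236068, (5, -8)->(0, 7): sqrt(250) = 15.811388, (0, 7)->(4, -6): sqrt(185) = 13.601471
Sum = 31.648927
Perimeter = 31.6489

31.6489


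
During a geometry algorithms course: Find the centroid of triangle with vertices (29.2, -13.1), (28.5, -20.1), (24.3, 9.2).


Centroid = ((x_A+x_B+x_C)/3, (y_A+y_B+y_C)/3)
= ((29.2+28.5+24.3)/3, ((-13.1)+(-20.1)+9.2)/3)
= (27.3333, -8)

(27.3333, -8)


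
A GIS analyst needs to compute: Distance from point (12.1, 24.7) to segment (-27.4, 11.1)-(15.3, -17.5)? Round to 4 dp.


Project P onto AB: t = 0.4913 (clamped to [0,1])
Closest point on segment: (-6.4208, -2.9517)
Distance: 33.2811

33.2811


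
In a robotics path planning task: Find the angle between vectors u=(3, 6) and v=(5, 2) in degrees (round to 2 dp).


u.v = 27, |u| = sqrt(45) = 6.7082, |v| = sqrt(29) = 5.3852
cos(theta) = u.v/(|u||v|) = 27/sqrt(1305) = 0.747409
theta = acos(0.747409) = 41.63 degrees

41.63 degrees


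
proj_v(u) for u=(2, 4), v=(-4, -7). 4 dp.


u.v = -36, |v| = sqrt(65) = 8.0623
Scalar projection = u.v / |v| = -36 / sqrt(65) = -4.4653

-4.4653


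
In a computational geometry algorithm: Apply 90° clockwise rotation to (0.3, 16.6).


90° CW: (x,y) -> (y, -x)
(0.3,16.6) -> (16.6, -0.3)

(16.6, -0.3)


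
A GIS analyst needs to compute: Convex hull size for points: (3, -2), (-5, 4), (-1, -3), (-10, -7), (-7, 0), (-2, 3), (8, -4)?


Convex hull vertices (CCW): (-10, -7), (8, -4), (-2, 3), (-5, 4), (-7, 0)
Count = 5

5


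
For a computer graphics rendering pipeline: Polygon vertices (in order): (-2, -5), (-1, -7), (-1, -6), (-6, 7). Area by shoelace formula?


Shoelace sum: ((-2)*(-7) - (-1)*(-5)) + ((-1)*(-6) - (-1)*(-7)) + ((-1)*7 - (-6)*(-6)) + ((-6)*(-5) - (-2)*7)
= 9
Area = |9|/2 = 4.5

4.5


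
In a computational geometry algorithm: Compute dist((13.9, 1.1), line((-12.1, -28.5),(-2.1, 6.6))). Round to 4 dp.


|cross product| = 616.6
|line direction| = sqrt(1332.01) = 36.4967
Distance = 616.6/sqrt(1332.01) = 16.8947

16.8947


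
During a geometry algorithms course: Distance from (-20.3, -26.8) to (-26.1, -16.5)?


dx=-5.8, dy=10.3
d^2 = (-5.8)^2 + 10.3^2 = 139.73
d = sqrt(139.73) = 11.8207

11.8207


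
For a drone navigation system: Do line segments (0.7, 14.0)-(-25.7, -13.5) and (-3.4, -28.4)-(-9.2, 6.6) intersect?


Cross products: d1=-389.42, d2=694.08, d3=1006.61, d4=-76.89
d1*d2 < 0 and d3*d4 < 0? yes

Yes, they intersect


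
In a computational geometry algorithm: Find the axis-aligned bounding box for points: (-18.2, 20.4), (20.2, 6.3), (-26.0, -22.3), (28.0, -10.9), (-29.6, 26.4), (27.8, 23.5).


x range: [-29.6, 28]
y range: [-22.3, 26.4]
Bounding box: (-29.6,-22.3) to (28,26.4)

(-29.6,-22.3) to (28,26.4)


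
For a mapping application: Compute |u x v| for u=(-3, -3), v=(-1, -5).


|u x v| = |(-3)*(-5) - (-3)*(-1)|
= |15 - 3| = 12

12


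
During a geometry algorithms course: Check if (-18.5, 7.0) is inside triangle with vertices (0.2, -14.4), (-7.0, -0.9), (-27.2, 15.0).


Cross products: AB x AP = 98.37, BC x BP = 23.27, CA x CP = 36.58
All same sign? yes

Yes, inside


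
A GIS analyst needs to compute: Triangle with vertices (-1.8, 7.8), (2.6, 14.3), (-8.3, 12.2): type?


Side lengths squared: AB^2=61.61, BC^2=123.22, CA^2=61.61
Sorted: [61.61, 61.61, 123.22]
By sides: Isosceles, By angles: Right

Isosceles, Right


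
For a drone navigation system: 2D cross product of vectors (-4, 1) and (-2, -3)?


u x v = u_x*v_y - u_y*v_x = (-4)*(-3) - 1*(-2)
= 12 - (-2) = 14

14


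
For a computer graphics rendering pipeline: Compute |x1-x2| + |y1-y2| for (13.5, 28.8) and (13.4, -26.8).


|13.5-13.4| + |28.8-(-26.8)| = 0.1 + 55.6 = 55.7

55.7


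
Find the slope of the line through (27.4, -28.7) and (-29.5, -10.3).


slope = (y2-y1)/(x2-x1) = ((-10.3)-(-28.7))/((-29.5)-27.4) = 18.4/(-56.9) = -0.3234

-0.3234


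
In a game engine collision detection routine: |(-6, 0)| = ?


|u| = sqrt((-6)^2 + 0^2) = sqrt(36) = 6

6


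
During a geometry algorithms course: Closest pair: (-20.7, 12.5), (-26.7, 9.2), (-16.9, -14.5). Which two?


d(P0,P1) = 6.8476, d(P0,P2) = 27.2661, d(P1,P2) = 25.6462
Closest: P0 and P1

Closest pair: (-20.7, 12.5) and (-26.7, 9.2), distance = 6.8476


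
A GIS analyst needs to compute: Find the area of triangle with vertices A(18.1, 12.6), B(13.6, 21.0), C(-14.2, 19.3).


Area = |x_A(y_B-y_C) + x_B(y_C-y_A) + x_C(y_A-y_B)|/2
= |30.77 + 91.12 + 119.28|/2
= 241.17/2 = 120.585

120.585


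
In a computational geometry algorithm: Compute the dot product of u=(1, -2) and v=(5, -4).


u . v = u_x*v_x + u_y*v_y = 1*5 + (-2)*(-4)
= 5 + 8 = 13

13


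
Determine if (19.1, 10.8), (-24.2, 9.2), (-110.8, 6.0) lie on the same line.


Cross product: ((-24.2)-19.1)*(6-10.8) - (9.2-10.8)*((-110.8)-19.1)
= 0

Yes, collinear


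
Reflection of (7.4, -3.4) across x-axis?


Reflection over x-axis: (x,y) -> (x,-y)
(7.4, -3.4) -> (7.4, 3.4)

(7.4, 3.4)


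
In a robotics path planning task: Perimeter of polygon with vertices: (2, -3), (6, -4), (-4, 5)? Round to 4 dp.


Sides: (2, -3)->(6, -4): sqrt(17) = 4.123106, (6, -4)->(-4, 5): sqrt(181) = 13.453624, (-4, 5)->(2, -3): sqrt(100) = 10
Sum = 27.57673
Perimeter = 27.5767

27.5767


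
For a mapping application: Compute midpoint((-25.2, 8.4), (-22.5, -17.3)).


M = (((-25.2)+(-22.5))/2, (8.4+(-17.3))/2)
= (-23.85, -4.45)

(-23.85, -4.45)


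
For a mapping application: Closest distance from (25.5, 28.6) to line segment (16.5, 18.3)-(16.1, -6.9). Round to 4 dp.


Project P onto AB: t = 0 (clamped to [0,1])
Closest point on segment: (16.5, 18.3)
Distance: 13.6781

13.6781


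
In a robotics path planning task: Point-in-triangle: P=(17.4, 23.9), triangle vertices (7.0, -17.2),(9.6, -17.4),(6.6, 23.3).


Cross products: AB x AP = 108.94, BC x BP = -441.36, CA x CP = 437.64
All same sign? no

No, outside


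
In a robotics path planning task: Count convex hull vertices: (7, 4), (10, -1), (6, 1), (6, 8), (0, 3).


Convex hull vertices (CCW): (0, 3), (10, -1), (6, 8)
Count = 3

3


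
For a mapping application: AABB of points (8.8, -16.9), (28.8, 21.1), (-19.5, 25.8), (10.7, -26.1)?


x range: [-19.5, 28.8]
y range: [-26.1, 25.8]
Bounding box: (-19.5,-26.1) to (28.8,25.8)

(-19.5,-26.1) to (28.8,25.8)


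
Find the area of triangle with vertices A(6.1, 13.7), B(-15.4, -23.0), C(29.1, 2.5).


Area = |x_A(y_B-y_C) + x_B(y_C-y_A) + x_C(y_A-y_B)|/2
= |(-155.55) + 172.48 + 1067.97|/2
= 1084.9/2 = 542.45

542.45


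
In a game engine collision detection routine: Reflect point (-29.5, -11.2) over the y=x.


Reflection over y=x: (x,y) -> (y,x)
(-29.5, -11.2) -> (-11.2, -29.5)

(-11.2, -29.5)


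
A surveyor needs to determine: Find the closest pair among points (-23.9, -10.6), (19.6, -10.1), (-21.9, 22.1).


d(P0,P1) = 43.5029, d(P0,P2) = 32.7611, d(P1,P2) = 52.527
Closest: P0 and P2

Closest pair: (-23.9, -10.6) and (-21.9, 22.1), distance = 32.7611


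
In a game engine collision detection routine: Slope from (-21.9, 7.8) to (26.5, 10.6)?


slope = (y2-y1)/(x2-x1) = (10.6-7.8)/(26.5-(-21.9)) = 2.8/48.4 = 0.0579

0.0579


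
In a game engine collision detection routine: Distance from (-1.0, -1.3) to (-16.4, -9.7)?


dx=-15.4, dy=-8.4
d^2 = (-15.4)^2 + (-8.4)^2 = 307.72
d = sqrt(307.72) = 17.5419

17.5419


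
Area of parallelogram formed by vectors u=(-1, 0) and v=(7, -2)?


|u x v| = |(-1)*(-2) - 0*7|
= |2 - 0| = 2

2


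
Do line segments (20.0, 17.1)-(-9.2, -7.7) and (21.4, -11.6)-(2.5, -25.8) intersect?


Cross products: d1=-562.31, d2=-508.23, d3=872.76, d4=818.68
d1*d2 < 0 and d3*d4 < 0? no

No, they don't intersect


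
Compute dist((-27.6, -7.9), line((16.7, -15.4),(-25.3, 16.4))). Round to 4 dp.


|cross product| = 1093.74
|line direction| = sqrt(2775.24) = 52.6805
Distance = 1093.74/sqrt(2775.24) = 20.7617

20.7617


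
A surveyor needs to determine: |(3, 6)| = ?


|u| = sqrt(3^2 + 6^2) = sqrt(45) = 6.7082

6.7082


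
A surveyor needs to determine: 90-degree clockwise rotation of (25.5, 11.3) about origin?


90° CW: (x,y) -> (y, -x)
(25.5,11.3) -> (11.3, -25.5)

(11.3, -25.5)


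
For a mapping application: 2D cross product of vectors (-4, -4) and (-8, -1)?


u x v = u_x*v_y - u_y*v_x = (-4)*(-1) - (-4)*(-8)
= 4 - 32 = -28

-28


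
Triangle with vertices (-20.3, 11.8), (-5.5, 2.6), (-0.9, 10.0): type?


Side lengths squared: AB^2=303.68, BC^2=75.92, CA^2=379.6
Sorted: [75.92, 303.68, 379.6]
By sides: Scalene, By angles: Right

Scalene, Right


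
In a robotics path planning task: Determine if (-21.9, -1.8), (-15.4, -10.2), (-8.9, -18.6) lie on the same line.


Cross product: ((-15.4)-(-21.9))*((-18.6)-(-1.8)) - ((-10.2)-(-1.8))*((-8.9)-(-21.9))
= 0

Yes, collinear


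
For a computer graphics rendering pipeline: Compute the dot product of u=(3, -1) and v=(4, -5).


u . v = u_x*v_x + u_y*v_y = 3*4 + (-1)*(-5)
= 12 + 5 = 17

17


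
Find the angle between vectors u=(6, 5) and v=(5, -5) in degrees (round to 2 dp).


u.v = 5, |u| = sqrt(61) = 7.8102, |v| = sqrt(50) = 7.0711
cos(theta) = u.v/(|u||v|) = 5/sqrt(3050) = 0.090536
theta = acos(0.090536) = 84.81 degrees

84.81 degrees


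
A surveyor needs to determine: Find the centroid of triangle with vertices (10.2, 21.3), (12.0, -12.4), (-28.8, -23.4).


Centroid = ((x_A+x_B+x_C)/3, (y_A+y_B+y_C)/3)
= ((10.2+12+(-28.8))/3, (21.3+(-12.4)+(-23.4))/3)
= (-2.2, -4.8333)

(-2.2, -4.8333)


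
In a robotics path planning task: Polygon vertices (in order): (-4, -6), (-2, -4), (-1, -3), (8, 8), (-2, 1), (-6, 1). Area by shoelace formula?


Shoelace sum: ((-4)*(-4) - (-2)*(-6)) + ((-2)*(-3) - (-1)*(-4)) + ((-1)*8 - 8*(-3)) + (8*1 - (-2)*8) + ((-2)*1 - (-6)*1) + ((-6)*(-6) - (-4)*1)
= 90
Area = |90|/2 = 45

45


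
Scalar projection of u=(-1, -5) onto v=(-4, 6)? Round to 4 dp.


u.v = -26, |v| = sqrt(52) = 7.2111
Scalar projection = u.v / |v| = -26 / sqrt(52) = -3.6056

-3.6056


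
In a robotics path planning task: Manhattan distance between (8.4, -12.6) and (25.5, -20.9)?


|8.4-25.5| + |(-12.6)-(-20.9)| = 17.1 + 8.3 = 25.4

25.4


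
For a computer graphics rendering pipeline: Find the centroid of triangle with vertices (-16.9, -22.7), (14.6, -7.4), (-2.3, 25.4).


Centroid = ((x_A+x_B+x_C)/3, (y_A+y_B+y_C)/3)
= (((-16.9)+14.6+(-2.3))/3, ((-22.7)+(-7.4)+25.4)/3)
= (-1.5333, -1.5667)

(-1.5333, -1.5667)


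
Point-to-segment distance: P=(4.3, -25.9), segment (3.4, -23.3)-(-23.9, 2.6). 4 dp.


Project P onto AB: t = 0 (clamped to [0,1])
Closest point on segment: (3.4, -23.3)
Distance: 2.7514

2.7514


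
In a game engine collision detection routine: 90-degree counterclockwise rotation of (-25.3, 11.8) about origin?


90° CCW: (x,y) -> (-y, x)
(-25.3,11.8) -> (-11.8, -25.3)

(-11.8, -25.3)


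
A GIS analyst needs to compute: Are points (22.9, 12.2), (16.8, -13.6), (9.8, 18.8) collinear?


Cross product: (16.8-22.9)*(18.8-12.2) - ((-13.6)-12.2)*(9.8-22.9)
= -378.24

No, not collinear


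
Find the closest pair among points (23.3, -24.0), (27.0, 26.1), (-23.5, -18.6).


d(P0,P1) = 50.2364, d(P0,P2) = 47.1105, d(P1,P2) = 67.4414
Closest: P0 and P2

Closest pair: (23.3, -24.0) and (-23.5, -18.6), distance = 47.1105


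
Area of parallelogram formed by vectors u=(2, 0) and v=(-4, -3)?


|u x v| = |2*(-3) - 0*(-4)|
= |(-6) - 0| = 6

6


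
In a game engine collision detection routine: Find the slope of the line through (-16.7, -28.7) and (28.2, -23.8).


slope = (y2-y1)/(x2-x1) = ((-23.8)-(-28.7))/(28.2-(-16.7)) = 4.9/44.9 = 0.1091

0.1091


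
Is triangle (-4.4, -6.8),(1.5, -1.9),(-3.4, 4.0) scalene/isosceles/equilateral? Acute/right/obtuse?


Side lengths squared: AB^2=58.82, BC^2=58.82, CA^2=117.64
Sorted: [58.82, 58.82, 117.64]
By sides: Isosceles, By angles: Right

Isosceles, Right


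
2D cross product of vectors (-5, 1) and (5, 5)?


u x v = u_x*v_y - u_y*v_x = (-5)*5 - 1*5
= (-25) - 5 = -30

-30


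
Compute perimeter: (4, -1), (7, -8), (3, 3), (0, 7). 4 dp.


Sides: (4, -1)->(7, -8): sqrt(58) = 7.615773, (7, -8)->(3, 3): sqrt(137) = 11.7047, (3, 3)->(0, 7): sqrt(25) = 5, (0, 7)->(4, -1): sqrt(80) = 8.944272
Sum = 33.264745
Perimeter = 33.2647

33.2647


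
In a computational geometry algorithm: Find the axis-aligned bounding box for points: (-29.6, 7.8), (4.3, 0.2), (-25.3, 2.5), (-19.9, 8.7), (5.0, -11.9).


x range: [-29.6, 5]
y range: [-11.9, 8.7]
Bounding box: (-29.6,-11.9) to (5,8.7)

(-29.6,-11.9) to (5,8.7)


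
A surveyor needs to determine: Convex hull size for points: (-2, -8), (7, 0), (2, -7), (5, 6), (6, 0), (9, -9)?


Convex hull vertices (CCW): (-2, -8), (9, -9), (7, 0), (5, 6)
Count = 4

4


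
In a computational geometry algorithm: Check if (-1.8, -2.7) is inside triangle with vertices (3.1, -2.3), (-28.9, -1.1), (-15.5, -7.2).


Cross products: AB x AP = 18.68, BC x BP = 143.87, CA x CP = 16.57
All same sign? yes

Yes, inside


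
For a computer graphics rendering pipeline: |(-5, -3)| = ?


|u| = sqrt((-5)^2 + (-3)^2) = sqrt(34) = 5.831

5.831


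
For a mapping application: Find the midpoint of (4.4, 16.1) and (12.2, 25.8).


M = ((4.4+12.2)/2, (16.1+25.8)/2)
= (8.3, 20.95)

(8.3, 20.95)


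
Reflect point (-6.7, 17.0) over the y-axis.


Reflection over y-axis: (x,y) -> (-x,y)
(-6.7, 17) -> (6.7, 17)

(6.7, 17)


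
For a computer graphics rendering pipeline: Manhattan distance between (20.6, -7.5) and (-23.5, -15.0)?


|20.6-(-23.5)| + |(-7.5)-(-15)| = 44.1 + 7.5 = 51.6

51.6


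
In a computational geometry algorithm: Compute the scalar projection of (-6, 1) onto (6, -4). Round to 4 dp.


u.v = -40, |v| = sqrt(52) = 7.2111
Scalar projection = u.v / |v| = -40 / sqrt(52) = -5.547

-5.547


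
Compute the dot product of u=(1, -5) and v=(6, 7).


u . v = u_x*v_x + u_y*v_y = 1*6 + (-5)*7
= 6 + (-35) = -29

-29


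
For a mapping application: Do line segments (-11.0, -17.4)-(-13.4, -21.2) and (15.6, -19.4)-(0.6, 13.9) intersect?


Cross products: d1=855.78, d2=992.7, d3=105.88, d4=-31.04
d1*d2 < 0 and d3*d4 < 0? no

No, they don't intersect


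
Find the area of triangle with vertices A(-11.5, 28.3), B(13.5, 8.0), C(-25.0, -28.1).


Area = |x_A(y_B-y_C) + x_B(y_C-y_A) + x_C(y_A-y_B)|/2
= |(-415.15) + (-761.4) + (-507.5)|/2
= 1684.05/2 = 842.025

842.025


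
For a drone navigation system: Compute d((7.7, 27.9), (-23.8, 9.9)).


dx=-31.5, dy=-18
d^2 = (-31.5)^2 + (-18)^2 = 1316.25
d = sqrt(1316.25) = 36.2802

36.2802


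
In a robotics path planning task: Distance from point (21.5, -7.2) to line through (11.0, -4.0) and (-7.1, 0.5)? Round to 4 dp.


|cross product| = 10.67
|line direction| = sqrt(347.86) = 18.651
Distance = 10.67/sqrt(347.86) = 0.5721

0.5721


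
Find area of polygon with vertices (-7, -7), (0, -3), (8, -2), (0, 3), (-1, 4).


Shoelace sum: ((-7)*(-3) - 0*(-7)) + (0*(-2) - 8*(-3)) + (8*3 - 0*(-2)) + (0*4 - (-1)*3) + ((-1)*(-7) - (-7)*4)
= 107
Area = |107|/2 = 53.5

53.5


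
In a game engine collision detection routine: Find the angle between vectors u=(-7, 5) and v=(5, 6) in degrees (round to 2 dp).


u.v = -5, |u| = sqrt(74) = 8.6023, |v| = sqrt(61) = 7.8102
cos(theta) = u.v/(|u||v|) = -5/sqrt(4514) = -0.07442
theta = acos(-0.07442) = 94.27 degrees

94.27 degrees


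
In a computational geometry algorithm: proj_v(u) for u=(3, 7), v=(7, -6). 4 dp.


u.v = -21, |v| = sqrt(85) = 9.2195
Scalar projection = u.v / |v| = -21 / sqrt(85) = -2.2778

-2.2778


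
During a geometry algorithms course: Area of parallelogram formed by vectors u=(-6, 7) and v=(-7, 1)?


|u x v| = |(-6)*1 - 7*(-7)|
= |(-6) - (-49)| = 43

43


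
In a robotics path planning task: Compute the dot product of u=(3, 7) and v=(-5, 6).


u . v = u_x*v_x + u_y*v_y = 3*(-5) + 7*6
= (-15) + 42 = 27

27


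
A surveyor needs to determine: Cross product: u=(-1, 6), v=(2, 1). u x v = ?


u x v = u_x*v_y - u_y*v_x = (-1)*1 - 6*2
= (-1) - 12 = -13

-13


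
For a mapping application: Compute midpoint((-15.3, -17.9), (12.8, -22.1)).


M = (((-15.3)+12.8)/2, ((-17.9)+(-22.1))/2)
= (-1.25, -20)

(-1.25, -20)


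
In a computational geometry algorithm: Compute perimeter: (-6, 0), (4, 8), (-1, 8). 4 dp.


Sides: (-6, 0)->(4, 8): sqrt(164) = 12.806248, (4, 8)->(-1, 8): sqrt(25) = 5, (-1, 8)->(-6, 0): sqrt(89) = 9.433981
Sum = 27.240229
Perimeter = 27.2402

27.2402


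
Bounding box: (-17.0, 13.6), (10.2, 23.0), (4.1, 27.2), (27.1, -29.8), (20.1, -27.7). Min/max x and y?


x range: [-17, 27.1]
y range: [-29.8, 27.2]
Bounding box: (-17,-29.8) to (27.1,27.2)

(-17,-29.8) to (27.1,27.2)


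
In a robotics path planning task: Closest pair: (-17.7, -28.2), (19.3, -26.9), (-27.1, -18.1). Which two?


d(P0,P1) = 37.0228, d(P0,P2) = 13.7975, d(P1,P2) = 47.2271
Closest: P0 and P2

Closest pair: (-17.7, -28.2) and (-27.1, -18.1), distance = 13.7975


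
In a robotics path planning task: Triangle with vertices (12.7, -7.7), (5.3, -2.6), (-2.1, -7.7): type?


Side lengths squared: AB^2=80.77, BC^2=80.77, CA^2=219.04
Sorted: [80.77, 80.77, 219.04]
By sides: Isosceles, By angles: Obtuse

Isosceles, Obtuse


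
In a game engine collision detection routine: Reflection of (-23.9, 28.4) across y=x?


Reflection over y=x: (x,y) -> (y,x)
(-23.9, 28.4) -> (28.4, -23.9)

(28.4, -23.9)


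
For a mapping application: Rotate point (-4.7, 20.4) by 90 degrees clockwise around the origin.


90° CW: (x,y) -> (y, -x)
(-4.7,20.4) -> (20.4, 4.7)

(20.4, 4.7)


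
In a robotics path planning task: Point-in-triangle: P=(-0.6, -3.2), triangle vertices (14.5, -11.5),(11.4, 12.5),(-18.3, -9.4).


Cross products: AB x AP = 336.67, BC x BP = 203.49, CA x CP = 240.53
All same sign? yes

Yes, inside


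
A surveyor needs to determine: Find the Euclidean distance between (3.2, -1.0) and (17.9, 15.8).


dx=14.7, dy=16.8
d^2 = 14.7^2 + 16.8^2 = 498.33
d = sqrt(498.33) = 22.3233

22.3233


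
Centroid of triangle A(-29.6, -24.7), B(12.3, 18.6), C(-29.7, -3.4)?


Centroid = ((x_A+x_B+x_C)/3, (y_A+y_B+y_C)/3)
= (((-29.6)+12.3+(-29.7))/3, ((-24.7)+18.6+(-3.4))/3)
= (-15.6667, -3.1667)

(-15.6667, -3.1667)


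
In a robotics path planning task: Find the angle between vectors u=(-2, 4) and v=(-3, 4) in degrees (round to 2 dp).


u.v = 22, |u| = sqrt(20) = 4.4721, |v| = sqrt(25) = 5
cos(theta) = u.v/(|u||v|) = 22/sqrt(500) = 0.98387
theta = acos(0.98387) = 10.3 degrees

10.3 degrees


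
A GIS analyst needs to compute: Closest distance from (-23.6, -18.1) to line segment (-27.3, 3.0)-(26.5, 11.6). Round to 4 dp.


Project P onto AB: t = 0.0059 (clamped to [0,1])
Closest point on segment: (-26.981, 3.051)
Distance: 21.4195

21.4195


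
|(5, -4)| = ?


|u| = sqrt(5^2 + (-4)^2) = sqrt(41) = 6.4031

6.4031


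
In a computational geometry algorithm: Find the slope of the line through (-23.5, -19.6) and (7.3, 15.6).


slope = (y2-y1)/(x2-x1) = (15.6-(-19.6))/(7.3-(-23.5)) = 35.2/30.8 = 1.1429

1.1429


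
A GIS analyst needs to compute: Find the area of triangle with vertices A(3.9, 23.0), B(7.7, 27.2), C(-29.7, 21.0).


Area = |x_A(y_B-y_C) + x_B(y_C-y_A) + x_C(y_A-y_B)|/2
= |24.18 + (-15.4) + 124.74|/2
= 133.52/2 = 66.76

66.76


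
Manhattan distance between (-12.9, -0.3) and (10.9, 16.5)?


|(-12.9)-10.9| + |(-0.3)-16.5| = 23.8 + 16.8 = 40.6

40.6


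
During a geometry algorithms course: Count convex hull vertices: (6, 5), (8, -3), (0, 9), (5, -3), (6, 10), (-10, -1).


Convex hull vertices (CCW): (-10, -1), (5, -3), (8, -3), (6, 10), (0, 9)
Count = 5

5


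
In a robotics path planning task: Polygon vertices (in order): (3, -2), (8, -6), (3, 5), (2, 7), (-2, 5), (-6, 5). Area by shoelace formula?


Shoelace sum: (3*(-6) - 8*(-2)) + (8*5 - 3*(-6)) + (3*7 - 2*5) + (2*5 - (-2)*7) + ((-2)*5 - (-6)*5) + ((-6)*(-2) - 3*5)
= 108
Area = |108|/2 = 54

54


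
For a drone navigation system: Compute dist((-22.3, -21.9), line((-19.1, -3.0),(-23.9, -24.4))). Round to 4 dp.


|cross product| = 22.24
|line direction| = sqrt(481) = 21.9317
Distance = 22.24/sqrt(481) = 1.0141

1.0141


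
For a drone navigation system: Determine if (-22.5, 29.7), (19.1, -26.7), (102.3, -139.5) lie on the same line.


Cross product: (19.1-(-22.5))*((-139.5)-29.7) - ((-26.7)-29.7)*(102.3-(-22.5))
= 0

Yes, collinear


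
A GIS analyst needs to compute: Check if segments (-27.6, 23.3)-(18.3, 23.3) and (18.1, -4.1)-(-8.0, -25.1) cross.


Cross products: d1=-1674.84, d2=-710.94, d3=-1257.66, d4=-2221.56
d1*d2 < 0 and d3*d4 < 0? no

No, they don't intersect


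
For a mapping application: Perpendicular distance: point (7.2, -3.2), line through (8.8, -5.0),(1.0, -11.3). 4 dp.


|cross product| = 24.12
|line direction| = sqrt(100.53) = 10.0265
Distance = 24.12/sqrt(100.53) = 2.4056

2.4056


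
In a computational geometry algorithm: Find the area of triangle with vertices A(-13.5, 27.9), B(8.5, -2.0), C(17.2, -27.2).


Area = |x_A(y_B-y_C) + x_B(y_C-y_A) + x_C(y_A-y_B)|/2
= |(-340.2) + (-468.35) + 514.28|/2
= 294.27/2 = 147.135

147.135


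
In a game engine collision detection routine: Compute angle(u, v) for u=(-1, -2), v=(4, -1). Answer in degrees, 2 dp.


u.v = -2, |u| = sqrt(5) = 2.2361, |v| = sqrt(17) = 4.1231
cos(theta) = u.v/(|u||v|) = -2/sqrt(85) = -0.21693
theta = acos(-0.21693) = 102.53 degrees

102.53 degrees


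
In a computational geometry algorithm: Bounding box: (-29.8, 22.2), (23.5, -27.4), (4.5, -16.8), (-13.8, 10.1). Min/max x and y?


x range: [-29.8, 23.5]
y range: [-27.4, 22.2]
Bounding box: (-29.8,-27.4) to (23.5,22.2)

(-29.8,-27.4) to (23.5,22.2)


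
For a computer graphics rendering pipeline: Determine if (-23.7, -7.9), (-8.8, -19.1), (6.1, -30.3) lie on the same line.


Cross product: ((-8.8)-(-23.7))*((-30.3)-(-7.9)) - ((-19.1)-(-7.9))*(6.1-(-23.7))
= 0

Yes, collinear


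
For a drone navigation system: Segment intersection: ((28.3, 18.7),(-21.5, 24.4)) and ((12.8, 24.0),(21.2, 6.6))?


Cross products: d1=225.18, d2=-593.46, d3=-175.59, d4=643.05
d1*d2 < 0 and d3*d4 < 0? yes

Yes, they intersect


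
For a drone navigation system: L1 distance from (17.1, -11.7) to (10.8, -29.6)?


|17.1-10.8| + |(-11.7)-(-29.6)| = 6.3 + 17.9 = 24.2

24.2


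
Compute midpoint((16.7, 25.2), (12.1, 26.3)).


M = ((16.7+12.1)/2, (25.2+26.3)/2)
= (14.4, 25.75)

(14.4, 25.75)


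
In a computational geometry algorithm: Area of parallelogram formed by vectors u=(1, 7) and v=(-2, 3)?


|u x v| = |1*3 - 7*(-2)|
= |3 - (-14)| = 17

17


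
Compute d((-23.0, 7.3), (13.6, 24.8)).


dx=36.6, dy=17.5
d^2 = 36.6^2 + 17.5^2 = 1645.81
d = sqrt(1645.81) = 40.5686

40.5686


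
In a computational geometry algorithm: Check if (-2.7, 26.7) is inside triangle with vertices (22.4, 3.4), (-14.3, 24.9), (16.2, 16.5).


Cross products: AB x AP = -315.46, BC x BP = 152.34, CA x CP = -184.35
All same sign? no

No, outside


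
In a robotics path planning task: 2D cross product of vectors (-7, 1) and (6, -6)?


u x v = u_x*v_y - u_y*v_x = (-7)*(-6) - 1*6
= 42 - 6 = 36

36


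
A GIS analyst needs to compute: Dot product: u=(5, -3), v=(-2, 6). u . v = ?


u . v = u_x*v_x + u_y*v_y = 5*(-2) + (-3)*6
= (-10) + (-18) = -28

-28


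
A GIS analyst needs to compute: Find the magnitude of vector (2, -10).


|u| = sqrt(2^2 + (-10)^2) = sqrt(104) = 10.198

10.198


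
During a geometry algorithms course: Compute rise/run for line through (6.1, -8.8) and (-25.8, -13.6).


slope = (y2-y1)/(x2-x1) = ((-13.6)-(-8.8))/((-25.8)-6.1) = (-4.8)/(-31.9) = 0.1505

0.1505


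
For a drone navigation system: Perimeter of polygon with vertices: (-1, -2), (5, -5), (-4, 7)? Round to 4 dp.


Sides: (-1, -2)->(5, -5): sqrt(45) = 6.708204, (5, -5)->(-4, 7): sqrt(225) = 15, (-4, 7)->(-1, -2): sqrt(90) = 9.486833
Sum = 31.195037
Perimeter = 31.195

31.195


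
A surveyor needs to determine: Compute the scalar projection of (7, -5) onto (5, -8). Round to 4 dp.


u.v = 75, |v| = sqrt(89) = 9.434
Scalar projection = u.v / |v| = 75 / sqrt(89) = 7.95

7.95


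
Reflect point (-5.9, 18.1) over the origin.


Reflection over origin: (x,y) -> (-x,-y)
(-5.9, 18.1) -> (5.9, -18.1)

(5.9, -18.1)


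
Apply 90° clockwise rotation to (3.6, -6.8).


90° CW: (x,y) -> (y, -x)
(3.6,-6.8) -> (-6.8, -3.6)

(-6.8, -3.6)


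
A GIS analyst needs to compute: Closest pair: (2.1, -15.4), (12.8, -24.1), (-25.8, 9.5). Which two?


d(P0,P1) = 13.7906, d(P0,P2) = 37.3955, d(P1,P2) = 51.1754
Closest: P0 and P1

Closest pair: (2.1, -15.4) and (12.8, -24.1), distance = 13.7906


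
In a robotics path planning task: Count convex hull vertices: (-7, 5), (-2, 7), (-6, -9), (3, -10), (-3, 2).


Convex hull vertices (CCW): (-7, 5), (-6, -9), (3, -10), (-2, 7)
Count = 4

4


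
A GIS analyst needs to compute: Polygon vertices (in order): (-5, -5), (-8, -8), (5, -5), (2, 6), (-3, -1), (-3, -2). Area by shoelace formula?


Shoelace sum: ((-5)*(-8) - (-8)*(-5)) + ((-8)*(-5) - 5*(-8)) + (5*6 - 2*(-5)) + (2*(-1) - (-3)*6) + ((-3)*(-2) - (-3)*(-1)) + ((-3)*(-5) - (-5)*(-2))
= 144
Area = |144|/2 = 72

72


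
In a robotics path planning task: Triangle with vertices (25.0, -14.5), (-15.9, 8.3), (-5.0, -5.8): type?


Side lengths squared: AB^2=2192.65, BC^2=317.62, CA^2=975.69
Sorted: [317.62, 975.69, 2192.65]
By sides: Scalene, By angles: Obtuse

Scalene, Obtuse


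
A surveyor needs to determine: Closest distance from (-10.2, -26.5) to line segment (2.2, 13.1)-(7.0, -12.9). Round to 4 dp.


Project P onto AB: t = 1 (clamped to [0,1])
Closest point on segment: (7, -12.9)
Distance: 21.9272

21.9272


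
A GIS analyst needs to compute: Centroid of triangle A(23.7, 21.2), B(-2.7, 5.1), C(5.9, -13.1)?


Centroid = ((x_A+x_B+x_C)/3, (y_A+y_B+y_C)/3)
= ((23.7+(-2.7)+5.9)/3, (21.2+5.1+(-13.1))/3)
= (8.9667, 4.4)

(8.9667, 4.4)


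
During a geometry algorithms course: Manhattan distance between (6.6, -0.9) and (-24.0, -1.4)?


|6.6-(-24)| + |(-0.9)-(-1.4)| = 30.6 + 0.5 = 31.1

31.1


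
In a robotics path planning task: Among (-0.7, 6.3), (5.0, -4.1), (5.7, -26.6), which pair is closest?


d(P0,P1) = 11.8596, d(P0,P2) = 33.5167, d(P1,P2) = 22.5109
Closest: P0 and P1

Closest pair: (-0.7, 6.3) and (5.0, -4.1), distance = 11.8596


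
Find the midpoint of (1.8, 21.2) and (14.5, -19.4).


M = ((1.8+14.5)/2, (21.2+(-19.4))/2)
= (8.15, 0.9)

(8.15, 0.9)


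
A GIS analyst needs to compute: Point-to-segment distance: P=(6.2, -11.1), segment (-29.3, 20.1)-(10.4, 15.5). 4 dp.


Project P onto AB: t = 0.9722 (clamped to [0,1])
Closest point on segment: (9.2969, 15.6278)
Distance: 26.9066

26.9066


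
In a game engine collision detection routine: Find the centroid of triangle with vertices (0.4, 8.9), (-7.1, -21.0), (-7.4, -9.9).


Centroid = ((x_A+x_B+x_C)/3, (y_A+y_B+y_C)/3)
= ((0.4+(-7.1)+(-7.4))/3, (8.9+(-21)+(-9.9))/3)
= (-4.7, -7.3333)

(-4.7, -7.3333)


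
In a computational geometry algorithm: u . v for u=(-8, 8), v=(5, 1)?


u . v = u_x*v_x + u_y*v_y = (-8)*5 + 8*1
= (-40) + 8 = -32

-32


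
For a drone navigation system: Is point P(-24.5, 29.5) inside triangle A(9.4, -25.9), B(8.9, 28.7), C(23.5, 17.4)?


Cross products: AB x AP = 1823.24, BC x BP = -365.74, CA x CP = -2249.01
All same sign? no

No, outside


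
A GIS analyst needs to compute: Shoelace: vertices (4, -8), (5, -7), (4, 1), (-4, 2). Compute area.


Shoelace sum: (4*(-7) - 5*(-8)) + (5*1 - 4*(-7)) + (4*2 - (-4)*1) + ((-4)*(-8) - 4*2)
= 81
Area = |81|/2 = 40.5

40.5


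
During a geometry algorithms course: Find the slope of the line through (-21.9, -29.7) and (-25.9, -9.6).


slope = (y2-y1)/(x2-x1) = ((-9.6)-(-29.7))/((-25.9)-(-21.9)) = 20.1/(-4) = -5.025

-5.025


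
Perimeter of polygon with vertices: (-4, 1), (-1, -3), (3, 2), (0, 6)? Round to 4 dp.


Sides: (-4, 1)->(-1, -3): sqrt(25) = 5, (-1, -3)->(3, 2): sqrt(41) = 6.403124, (3, 2)->(0, 6): sqrt(25) = 5, (0, 6)->(-4, 1): sqrt(41) = 6.403124
Sum = 22.806248
Perimeter = 22.8062

22.8062


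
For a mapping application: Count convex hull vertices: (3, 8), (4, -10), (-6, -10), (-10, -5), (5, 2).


Convex hull vertices (CCW): (-10, -5), (-6, -10), (4, -10), (5, 2), (3, 8)
Count = 5

5


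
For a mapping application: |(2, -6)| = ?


|u| = sqrt(2^2 + (-6)^2) = sqrt(40) = 6.3246

6.3246


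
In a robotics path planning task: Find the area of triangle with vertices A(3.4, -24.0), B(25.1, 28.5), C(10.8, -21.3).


Area = |x_A(y_B-y_C) + x_B(y_C-y_A) + x_C(y_A-y_B)|/2
= |169.32 + 67.77 + (-567)|/2
= 329.91/2 = 164.955

164.955


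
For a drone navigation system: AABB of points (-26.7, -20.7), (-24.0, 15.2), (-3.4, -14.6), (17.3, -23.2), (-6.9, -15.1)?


x range: [-26.7, 17.3]
y range: [-23.2, 15.2]
Bounding box: (-26.7,-23.2) to (17.3,15.2)

(-26.7,-23.2) to (17.3,15.2)


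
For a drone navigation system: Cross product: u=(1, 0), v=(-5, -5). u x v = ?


u x v = u_x*v_y - u_y*v_x = 1*(-5) - 0*(-5)
= (-5) - 0 = -5

-5


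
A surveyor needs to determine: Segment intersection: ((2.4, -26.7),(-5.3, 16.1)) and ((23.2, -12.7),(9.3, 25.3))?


Cross products: d1=985, d2=682.68, d3=-998.04, d4=-695.72
d1*d2 < 0 and d3*d4 < 0? no

No, they don't intersect


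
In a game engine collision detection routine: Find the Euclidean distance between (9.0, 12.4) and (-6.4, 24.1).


dx=-15.4, dy=11.7
d^2 = (-15.4)^2 + 11.7^2 = 374.05
d = sqrt(374.05) = 19.3404

19.3404


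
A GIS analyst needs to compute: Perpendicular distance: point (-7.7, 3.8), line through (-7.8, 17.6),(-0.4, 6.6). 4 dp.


|cross product| = 101.02
|line direction| = sqrt(175.76) = 13.2575
Distance = 101.02/sqrt(175.76) = 7.6199

7.6199


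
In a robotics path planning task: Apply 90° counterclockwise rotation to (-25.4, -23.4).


90° CCW: (x,y) -> (-y, x)
(-25.4,-23.4) -> (23.4, -25.4)

(23.4, -25.4)


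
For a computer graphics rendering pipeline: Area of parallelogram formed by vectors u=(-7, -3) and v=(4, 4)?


|u x v| = |(-7)*4 - (-3)*4|
= |(-28) - (-12)| = 16

16


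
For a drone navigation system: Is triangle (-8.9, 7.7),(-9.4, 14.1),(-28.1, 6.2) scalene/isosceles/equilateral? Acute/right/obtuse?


Side lengths squared: AB^2=41.21, BC^2=412.1, CA^2=370.89
Sorted: [41.21, 370.89, 412.1]
By sides: Scalene, By angles: Right

Scalene, Right


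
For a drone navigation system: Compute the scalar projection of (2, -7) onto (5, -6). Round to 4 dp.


u.v = 52, |v| = sqrt(61) = 7.8102
Scalar projection = u.v / |v| = 52 / sqrt(61) = 6.6579

6.6579


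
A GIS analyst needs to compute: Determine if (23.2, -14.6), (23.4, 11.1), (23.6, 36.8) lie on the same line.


Cross product: (23.4-23.2)*(36.8-(-14.6)) - (11.1-(-14.6))*(23.6-23.2)
= 0

Yes, collinear


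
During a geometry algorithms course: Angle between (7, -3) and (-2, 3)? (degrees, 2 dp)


u.v = -23, |u| = sqrt(58) = 7.6158, |v| = sqrt(13) = 3.6056
cos(theta) = u.v/(|u||v|) = -23/sqrt(754) = -0.837611
theta = acos(-0.837611) = 146.89 degrees

146.89 degrees


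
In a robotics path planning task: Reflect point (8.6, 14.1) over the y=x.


Reflection over y=x: (x,y) -> (y,x)
(8.6, 14.1) -> (14.1, 8.6)

(14.1, 8.6)


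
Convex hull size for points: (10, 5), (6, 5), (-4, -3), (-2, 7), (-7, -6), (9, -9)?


Convex hull vertices (CCW): (-7, -6), (9, -9), (10, 5), (-2, 7)
Count = 4

4


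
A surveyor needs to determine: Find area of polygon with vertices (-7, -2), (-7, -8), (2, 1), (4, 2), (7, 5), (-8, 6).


Shoelace sum: ((-7)*(-8) - (-7)*(-2)) + ((-7)*1 - 2*(-8)) + (2*2 - 4*1) + (4*5 - 7*2) + (7*6 - (-8)*5) + ((-8)*(-2) - (-7)*6)
= 197
Area = |197|/2 = 98.5

98.5


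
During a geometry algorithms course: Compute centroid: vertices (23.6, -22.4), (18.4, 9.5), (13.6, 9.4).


Centroid = ((x_A+x_B+x_C)/3, (y_A+y_B+y_C)/3)
= ((23.6+18.4+13.6)/3, ((-22.4)+9.5+9.4)/3)
= (18.5333, -1.1667)

(18.5333, -1.1667)


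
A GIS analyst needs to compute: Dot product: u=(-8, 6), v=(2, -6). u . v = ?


u . v = u_x*v_x + u_y*v_y = (-8)*2 + 6*(-6)
= (-16) + (-36) = -52

-52


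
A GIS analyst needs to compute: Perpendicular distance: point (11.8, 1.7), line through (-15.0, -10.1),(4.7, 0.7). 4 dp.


|cross product| = 56.98
|line direction| = sqrt(504.73) = 22.4662
Distance = 56.98/sqrt(504.73) = 2.5363

2.5363


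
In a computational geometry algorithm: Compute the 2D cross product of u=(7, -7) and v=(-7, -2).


u x v = u_x*v_y - u_y*v_x = 7*(-2) - (-7)*(-7)
= (-14) - 49 = -63

-63


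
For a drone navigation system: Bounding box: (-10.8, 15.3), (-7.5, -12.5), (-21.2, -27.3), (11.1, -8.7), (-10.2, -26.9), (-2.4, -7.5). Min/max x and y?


x range: [-21.2, 11.1]
y range: [-27.3, 15.3]
Bounding box: (-21.2,-27.3) to (11.1,15.3)

(-21.2,-27.3) to (11.1,15.3)


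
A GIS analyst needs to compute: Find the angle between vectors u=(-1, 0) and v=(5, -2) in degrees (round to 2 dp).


u.v = -5, |u| = sqrt(1) = 1, |v| = sqrt(29) = 5.3852
cos(theta) = u.v/(|u||v|) = -5/sqrt(29) = -0.928477
theta = acos(-0.928477) = 158.2 degrees

158.2 degrees


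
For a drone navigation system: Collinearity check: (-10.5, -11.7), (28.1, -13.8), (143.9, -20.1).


Cross product: (28.1-(-10.5))*((-20.1)-(-11.7)) - ((-13.8)-(-11.7))*(143.9-(-10.5))
= 0

Yes, collinear


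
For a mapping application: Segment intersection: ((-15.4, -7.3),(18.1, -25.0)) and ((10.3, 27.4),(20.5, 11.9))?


Cross products: d1=-752.29, d2=-413.58, d3=1617.34, d4=1278.63
d1*d2 < 0 and d3*d4 < 0? no

No, they don't intersect


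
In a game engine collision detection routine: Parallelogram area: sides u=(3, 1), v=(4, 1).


|u x v| = |3*1 - 1*4|
= |3 - 4| = 1

1


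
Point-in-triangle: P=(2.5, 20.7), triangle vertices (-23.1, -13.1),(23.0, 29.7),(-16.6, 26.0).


Cross products: AB x AP = 462.5, BC x BP = 280.55, CA x CP = 781.26
All same sign? yes

Yes, inside


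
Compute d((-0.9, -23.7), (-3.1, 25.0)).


dx=-2.2, dy=48.7
d^2 = (-2.2)^2 + 48.7^2 = 2376.53
d = sqrt(2376.53) = 48.7497

48.7497


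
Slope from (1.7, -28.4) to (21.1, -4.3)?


slope = (y2-y1)/(x2-x1) = ((-4.3)-(-28.4))/(21.1-1.7) = 24.1/19.4 = 1.2423

1.2423


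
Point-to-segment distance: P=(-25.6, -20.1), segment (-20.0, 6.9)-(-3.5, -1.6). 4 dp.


Project P onto AB: t = 0.398 (clamped to [0,1])
Closest point on segment: (-13.4335, 3.5173)
Distance: 26.5669

26.5669


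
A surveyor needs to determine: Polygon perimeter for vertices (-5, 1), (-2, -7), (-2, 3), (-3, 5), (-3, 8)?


Sides: (-5, 1)->(-2, -7): sqrt(73) = 8.544004, (-2, -7)->(-2, 3): sqrt(100) = 10, (-2, 3)->(-3, 5): sqrt(5) = 2.236068, (-3, 5)->(-3, 8): sqrt(9) = 3, (-3, 8)->(-5, 1): sqrt(53) = 7.28011
Sum = 31.060182
Perimeter = 31.0602

31.0602


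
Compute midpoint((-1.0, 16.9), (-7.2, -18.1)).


M = (((-1)+(-7.2))/2, (16.9+(-18.1))/2)
= (-4.1, -0.6)

(-4.1, -0.6)


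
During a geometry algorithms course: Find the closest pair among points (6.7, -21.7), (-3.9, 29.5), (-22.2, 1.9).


d(P0,P1) = 52.2858, d(P0,P2) = 37.3118, d(P1,P2) = 33.1157
Closest: P1 and P2

Closest pair: (-3.9, 29.5) and (-22.2, 1.9), distance = 33.1157


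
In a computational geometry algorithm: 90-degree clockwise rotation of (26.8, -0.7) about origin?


90° CW: (x,y) -> (y, -x)
(26.8,-0.7) -> (-0.7, -26.8)

(-0.7, -26.8)


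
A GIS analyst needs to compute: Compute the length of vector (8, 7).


|u| = sqrt(8^2 + 7^2) = sqrt(113) = 10.6301

10.6301


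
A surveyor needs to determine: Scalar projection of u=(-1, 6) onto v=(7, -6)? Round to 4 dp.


u.v = -43, |v| = sqrt(85) = 9.2195
Scalar projection = u.v / |v| = -43 / sqrt(85) = -4.664

-4.664


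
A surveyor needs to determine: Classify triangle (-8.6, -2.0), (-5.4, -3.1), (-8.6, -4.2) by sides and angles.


Side lengths squared: AB^2=11.45, BC^2=11.45, CA^2=4.84
Sorted: [4.84, 11.45, 11.45]
By sides: Isosceles, By angles: Acute

Isosceles, Acute


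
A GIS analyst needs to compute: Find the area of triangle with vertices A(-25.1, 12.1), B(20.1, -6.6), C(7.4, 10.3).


Area = |x_A(y_B-y_C) + x_B(y_C-y_A) + x_C(y_A-y_B)|/2
= |424.19 + (-36.18) + 138.38|/2
= 526.39/2 = 263.195

263.195


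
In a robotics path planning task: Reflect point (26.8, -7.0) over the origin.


Reflection over origin: (x,y) -> (-x,-y)
(26.8, -7) -> (-26.8, 7)

(-26.8, 7)


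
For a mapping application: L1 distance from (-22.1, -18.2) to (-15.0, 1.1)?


|(-22.1)-(-15)| + |(-18.2)-1.1| = 7.1 + 19.3 = 26.4

26.4


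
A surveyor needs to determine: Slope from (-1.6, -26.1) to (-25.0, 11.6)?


slope = (y2-y1)/(x2-x1) = (11.6-(-26.1))/((-25)-(-1.6)) = 37.7/(-23.4) = -1.6111

-1.6111


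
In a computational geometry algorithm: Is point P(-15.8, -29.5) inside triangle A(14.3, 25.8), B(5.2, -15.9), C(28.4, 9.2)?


Cross products: AB x AP = -751.94, BC x BP = 211.58, CA x CP = 1279.39
All same sign? no

No, outside


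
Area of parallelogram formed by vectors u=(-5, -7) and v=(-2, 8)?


|u x v| = |(-5)*8 - (-7)*(-2)|
= |(-40) - 14| = 54

54


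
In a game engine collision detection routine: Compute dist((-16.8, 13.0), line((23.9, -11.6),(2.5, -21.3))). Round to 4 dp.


|cross product| = 921.23
|line direction| = sqrt(552.05) = 23.4957
Distance = 921.23/sqrt(552.05) = 39.2084

39.2084
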